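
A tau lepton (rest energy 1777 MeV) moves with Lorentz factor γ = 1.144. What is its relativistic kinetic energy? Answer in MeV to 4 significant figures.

K ≈ 255.9 MeV

γ = 1.144 (given)
K = (γ − 1)m₀c² = (1.144 − 1) × 1777 MeV = 0.144000 × 1777 MeV = 255.9 MeV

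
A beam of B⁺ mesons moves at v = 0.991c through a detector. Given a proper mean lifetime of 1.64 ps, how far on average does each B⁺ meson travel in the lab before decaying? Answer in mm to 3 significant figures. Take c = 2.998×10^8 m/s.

d ≈ 3.64 mm

γ = 1/√(1 − 0.991²) = 7.4704
Dilated lifetime: Δt = γτ₀ = 7.4704 × 1.64 ps = 12.251 ps
d = vΔt = 0.991c × 12.251 ps = 2.9710×10^8 m/s × 1.2251×10^-11 s = 3.64 mm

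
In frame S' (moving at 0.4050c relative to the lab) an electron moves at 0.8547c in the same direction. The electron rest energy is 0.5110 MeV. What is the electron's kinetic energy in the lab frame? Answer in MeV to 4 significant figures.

u_lab = (0.8547 + 0.4050)/(1 + 0.8547×0.4050) = 0.9357774
γ = 1/√(1 − 0.9357774²) = 2.83614
K = (γ − 1)m₀c² = (2.83614 − 1) × 0.5110 = 1.83614 × 0.5110 = 0.9383 MeV

K ≈ 0.9383 MeV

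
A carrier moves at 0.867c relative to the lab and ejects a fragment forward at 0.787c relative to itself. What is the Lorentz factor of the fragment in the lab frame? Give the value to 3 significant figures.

u_lab = (0.787 + 0.867)/(1 + 0.787×0.867) = 1.654/1.68233 = 0.983161
γ = 1/√(1 − 0.983161²) = 5.47

γ ≈ 5.47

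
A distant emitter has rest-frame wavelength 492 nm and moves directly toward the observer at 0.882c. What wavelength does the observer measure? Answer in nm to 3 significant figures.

λ_obs ≈ 123 nm

Relativistic Doppler: λ_obs = λ_src √((1−β)/(1+β))
= 492 × √(0.11800/1.8820) = 492 × 0.25040 = 123 nm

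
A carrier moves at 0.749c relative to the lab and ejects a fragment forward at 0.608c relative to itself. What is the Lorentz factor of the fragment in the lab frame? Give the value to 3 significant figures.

u_lab = (0.608 + 0.749)/(1 + 0.608×0.749) = 1.357/1.45539 = 0.932395
γ = 1/√(1 − 0.932395²) = 2.77

γ ≈ 2.77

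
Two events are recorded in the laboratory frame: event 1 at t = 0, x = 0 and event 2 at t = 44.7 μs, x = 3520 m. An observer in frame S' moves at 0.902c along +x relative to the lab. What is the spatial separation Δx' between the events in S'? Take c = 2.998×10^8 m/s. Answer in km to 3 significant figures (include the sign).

γ = 1/√(1 − 0.902²) = 2.3162
Δx' = γ(Δx − vΔt) = 2.3162 × (3520 m − 0.902×(2.998×10^8 m/s)×44.7×10^-6 s)
= 2.3162 × (-8567.8 m) = -19.8 km

Δx' ≈ -19.8 km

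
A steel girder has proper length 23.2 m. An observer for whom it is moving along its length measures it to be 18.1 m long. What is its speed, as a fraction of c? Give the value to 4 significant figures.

γ = L₀/L = 23.2/18.1 = 1.28177
β = √(1 − 1/γ²) = 0.6256

β ≈ 0.6256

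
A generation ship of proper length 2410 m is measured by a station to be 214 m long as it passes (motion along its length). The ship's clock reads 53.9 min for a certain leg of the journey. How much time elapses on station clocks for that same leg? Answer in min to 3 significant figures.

Length contraction ⇒ γ = L₀/L = 2410/214 = 11.262
Time dilation: Δt = γτ₀ = 11.262 × 53.9 min = 607 min

Δt ≈ 607 min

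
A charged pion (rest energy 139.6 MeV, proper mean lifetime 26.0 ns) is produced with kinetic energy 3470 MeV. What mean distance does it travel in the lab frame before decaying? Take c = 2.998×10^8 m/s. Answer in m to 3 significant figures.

d ≈ 201 m

γ = 1 + K/(m₀c²) = 1 + 3470/139.6 = 25.857
β = √(1 − 1/γ²) = 0.99925
Dilated lifetime: γτ₀ = 25.857 × 26.0 ns = 672.28 ns
d = βc·γτ₀ = 0.99925 × (2.998×10^8 m/s) × 6.7228×10^-7 s = 201 m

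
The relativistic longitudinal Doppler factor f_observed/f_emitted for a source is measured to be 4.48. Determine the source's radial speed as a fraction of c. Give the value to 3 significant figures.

f_obs/f_src = √((1+β)/(1−β)) = 4.48  ⇒  (1+β)/(1−β) = 20.070
β = |1 − D²|/(1 + D²) = |1 − 20.070|/(1 + 20.070) = 0.905

β ≈ 0.905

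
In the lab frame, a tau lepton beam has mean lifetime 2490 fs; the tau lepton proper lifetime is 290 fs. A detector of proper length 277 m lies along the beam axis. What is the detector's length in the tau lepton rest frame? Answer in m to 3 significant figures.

Time dilation ⇒ γ = Δt/τ₀ = 2490/290 = 8.5862
Length contraction: L = L₀/γ = 277/8.5862 = 32.3 m

L ≈ 32.3 m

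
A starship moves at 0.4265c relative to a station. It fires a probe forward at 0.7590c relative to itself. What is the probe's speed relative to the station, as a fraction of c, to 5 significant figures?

u ≈ 0.89559c

Relativistic velocity addition: u = (u' + v)/(1 + u'v/c²)
= (0.7590 + 0.4265)/(1 + 0.7590×0.4265) = 1.1855/1.323713 = 0.89559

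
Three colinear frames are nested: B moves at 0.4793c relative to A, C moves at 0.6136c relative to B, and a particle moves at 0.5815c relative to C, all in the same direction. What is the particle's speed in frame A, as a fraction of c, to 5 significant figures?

u ≈ 0.95636c

Compose boost 2: (0.6136 + 0.4793)/(1 + 0.6136×0.4793) = 1.0929/1.294098 = 0.8445261
Compose boost 3: (0.5815 + 0.8445261)/(1 + 0.5815×0.8445261) = 1.426026/1.491092 = 0.95636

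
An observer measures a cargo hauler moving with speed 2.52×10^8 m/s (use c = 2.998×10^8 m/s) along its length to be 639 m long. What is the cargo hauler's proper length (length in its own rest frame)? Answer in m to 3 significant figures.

L₀ ≈ 1180 m

β = v/c = 2.52×10^8 / 2.998×10^8 = 0.84056
γ = 1/√(1 − 0.84056²) = 1.8460
L₀ = γL = 1.8460 × 639 = 1180 m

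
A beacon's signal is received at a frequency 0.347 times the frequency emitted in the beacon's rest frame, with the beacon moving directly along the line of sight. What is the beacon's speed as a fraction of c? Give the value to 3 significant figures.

β ≈ 0.785

f_obs/f_src = √((1−β)/(1+β)) = 0.347  ⇒  (1−β)/(1+β) = 0.12041
β = |1 − D²|/(1 + D²) = |1 − 0.12041|/(1 + 0.12041) = 0.785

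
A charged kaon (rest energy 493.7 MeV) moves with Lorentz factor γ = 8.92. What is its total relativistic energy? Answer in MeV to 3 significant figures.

E ≈ 4400 MeV

γ = 8.92 (given)
E = γm₀c² = 8.92 × 493.7 MeV = 4400 MeV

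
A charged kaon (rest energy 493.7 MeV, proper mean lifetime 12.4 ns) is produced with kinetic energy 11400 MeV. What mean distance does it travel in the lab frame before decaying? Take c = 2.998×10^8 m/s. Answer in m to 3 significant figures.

d ≈ 89.5 m

γ = 1 + K/(m₀c²) = 1 + 11400/493.7 = 24.091
β = √(1 − 1/γ²) = 0.99914
Dilated lifetime: γτ₀ = 24.091 × 12.4 ns = 298.73 ns
d = βc·γτ₀ = 0.99914 × (2.998×10^8 m/s) × 2.9873×10^-7 s = 89.5 m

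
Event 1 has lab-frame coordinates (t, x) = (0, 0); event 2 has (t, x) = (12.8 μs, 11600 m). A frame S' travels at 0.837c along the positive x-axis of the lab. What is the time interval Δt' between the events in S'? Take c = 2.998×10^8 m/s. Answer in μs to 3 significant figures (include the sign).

Δt' ≈ -35.8 μs

γ = 1/√(1 − 0.837²) = 1.8275
Δt' = γ(Δt − vΔx/c²) = 1.8275 × (12.8 μs − 0.837×11600 m / (2.998×10^8 m/s))
= 1.8275 × (-19.586 μs) = -35.8 μs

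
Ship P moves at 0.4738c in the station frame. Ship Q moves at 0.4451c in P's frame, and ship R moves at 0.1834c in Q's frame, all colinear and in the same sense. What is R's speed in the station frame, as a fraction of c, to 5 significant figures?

Compose boost 2: (0.4451 + 0.4738)/(1 + 0.4451×0.4738) = 0.91890/1.210888 = 0.7588643
Compose boost 3: (0.1834 + 0.7588643)/(1 + 0.1834×0.7588643) = 0.9422643/1.139176 = 0.82715

u ≈ 0.82715c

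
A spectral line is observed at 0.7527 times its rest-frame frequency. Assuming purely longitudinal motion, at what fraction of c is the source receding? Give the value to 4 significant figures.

β ≈ 0.2767

f_obs/f_src = √((1−β)/(1+β)) = 0.7527  ⇒  (1−β)/(1+β) = 0.566557
β = |1 − D²|/(1 + D²) = |1 − 0.566557|/(1 + 0.566557) = 0.2767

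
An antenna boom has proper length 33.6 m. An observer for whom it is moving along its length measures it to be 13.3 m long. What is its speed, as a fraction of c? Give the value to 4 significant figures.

β ≈ 0.9183

γ = L₀/L = 33.6/13.3 = 2.52632
β = √(1 − 1/γ²) = 0.9183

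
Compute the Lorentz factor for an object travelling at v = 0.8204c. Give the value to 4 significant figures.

γ = 1/√(1 − β²) = 1/√(1 − 0.8204²) = 1/√(0.326944) = 1.749

γ ≈ 1.749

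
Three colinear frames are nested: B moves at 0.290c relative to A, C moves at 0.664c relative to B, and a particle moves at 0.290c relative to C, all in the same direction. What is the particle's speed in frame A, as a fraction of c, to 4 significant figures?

u ≈ 0.8847c

Compose boost 2: (0.664 + 0.290)/(1 + 0.664×0.290) = 0.9540/1.19256 = 0.799960
Compose boost 3: (0.290 + 0.799960)/(1 + 0.290×0.799960) = 1.08996/1.23199 = 0.8847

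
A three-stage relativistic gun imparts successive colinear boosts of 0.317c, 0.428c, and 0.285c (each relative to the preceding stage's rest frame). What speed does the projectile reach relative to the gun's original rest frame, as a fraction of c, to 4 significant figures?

Compose boost 2: (0.428 + 0.317)/(1 + 0.428×0.317) = 0.7450/1.13568 = 0.655997
Compose boost 3: (0.285 + 0.655997)/(1 + 0.285×0.655997) = 0.940997/1.18696 = 0.7928

u ≈ 0.7928c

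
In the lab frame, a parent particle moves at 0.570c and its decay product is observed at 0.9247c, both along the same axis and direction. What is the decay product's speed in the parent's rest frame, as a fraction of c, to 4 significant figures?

Inverse velocity addition: u' = (u − v)/(1 − uv/c²)
= (0.9247 − 0.570)/(1 − 0.9247×0.570) = 0.3547/0.472921 = 0.7500

u' ≈ 0.7500c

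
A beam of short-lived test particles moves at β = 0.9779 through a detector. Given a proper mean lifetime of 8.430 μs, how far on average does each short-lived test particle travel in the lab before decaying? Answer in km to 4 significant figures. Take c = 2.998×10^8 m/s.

γ = 1/√(1 − 0.9779²) = 4.78301
Dilated lifetime: Δt = γτ₀ = 4.78301 × 8.430 μs = 40.3208 μs
d = vΔt = 0.9779c × 40.3208 μs = 2.93174×10^8 m/s × 4.03208×10^-5 s = 11.82 km

d ≈ 11.82 km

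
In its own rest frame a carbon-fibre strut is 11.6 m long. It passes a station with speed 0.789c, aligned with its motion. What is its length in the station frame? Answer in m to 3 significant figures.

γ = 1/√(1 − 0.789²) = 1.6276
Length contraction: L = L₀/γ = 11.6/1.6276 = 7.13 m

L ≈ 7.13 m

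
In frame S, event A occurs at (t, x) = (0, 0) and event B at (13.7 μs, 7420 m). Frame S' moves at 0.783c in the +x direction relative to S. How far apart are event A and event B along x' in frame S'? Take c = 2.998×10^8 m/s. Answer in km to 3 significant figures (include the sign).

γ = 1/√(1 − 0.783²) = 1.6077
Δx' = γ(Δx − vΔt) = 1.6077 × (7420 m − 0.783×(2.998×10^8 m/s)×13.7×10^-6 s)
= 1.6077 × (4204.0 m) = 6.76 km

Δx' ≈ 6.76 km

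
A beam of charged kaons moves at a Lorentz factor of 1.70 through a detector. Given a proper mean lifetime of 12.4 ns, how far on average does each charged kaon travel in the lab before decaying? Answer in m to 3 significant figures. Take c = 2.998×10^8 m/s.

d ≈ 5.11 m

β = √(1 − 1/γ²) = √(1 − 1/1.70²) = 0.80869
Dilated lifetime: Δt = γτ₀ = 1.70 × 12.4 ns = 21.080 ns
d = vΔt = 0.80869c × 21.080 ns = 2.4245×10^8 m/s × 2.1080×10^-8 s = 5.11 m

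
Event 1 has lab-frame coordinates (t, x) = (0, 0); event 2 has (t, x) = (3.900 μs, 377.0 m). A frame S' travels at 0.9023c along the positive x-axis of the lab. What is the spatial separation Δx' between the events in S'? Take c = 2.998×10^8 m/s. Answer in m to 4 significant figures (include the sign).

γ = 1/√(1 − 0.9023²) = 2.31960
Δx' = γ(Δx − vΔt) = 2.31960 × (377.0 m − 0.9023×(2.998×10^8 m/s)×3.900×10^-6 s)
= 2.31960 × (-677.987 m) = -1573 m

Δx' ≈ -1573 m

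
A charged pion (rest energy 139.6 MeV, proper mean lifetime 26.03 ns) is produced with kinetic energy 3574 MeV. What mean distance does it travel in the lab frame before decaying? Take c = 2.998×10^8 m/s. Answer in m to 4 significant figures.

d ≈ 207.4 m

γ = 1 + K/(m₀c²) = 1 + 3574/139.6 = 26.6017
β = √(1 − 1/γ²) = 0.999293
Dilated lifetime: γτ₀ = 26.6017 × 26.03 ns = 692.443 ns
d = βc·γτ₀ = 0.999293 × (2.998×10^8 m/s) × 6.92443×10^-7 s = 207.4 m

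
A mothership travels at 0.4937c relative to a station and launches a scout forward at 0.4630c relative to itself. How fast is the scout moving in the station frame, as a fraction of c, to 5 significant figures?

Compose boost 2: (0.4630 + 0.4937)/(1 + 0.4630×0.4937) = 0.95670/1.228583 = 0.77870

u ≈ 0.77870c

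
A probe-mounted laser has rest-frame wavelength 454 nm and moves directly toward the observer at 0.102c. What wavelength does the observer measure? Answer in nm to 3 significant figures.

λ_obs ≈ 410 nm

Relativistic Doppler: λ_obs = λ_src √((1−β)/(1+β))
= 454 × √(0.89800/1.1020) = 454 × 0.90271 = 410 nm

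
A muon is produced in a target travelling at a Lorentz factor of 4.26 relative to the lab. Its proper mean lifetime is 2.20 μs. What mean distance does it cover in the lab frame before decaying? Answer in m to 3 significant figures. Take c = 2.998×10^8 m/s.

d ≈ 2730 m

β = √(1 − 1/γ²) = √(1 − 1/4.26²) = 0.97206
Dilated lifetime: Δt = γτ₀ = 4.26 × 2.20 μs = 9.3720 μs
d = vΔt = 0.97206c × 9.3720 μs = 2.9142×10^8 m/s × 9.3720×10^-6 s = 2730 m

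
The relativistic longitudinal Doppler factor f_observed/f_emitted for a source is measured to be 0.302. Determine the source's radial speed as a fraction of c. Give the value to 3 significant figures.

β ≈ 0.833

f_obs/f_src = √((1−β)/(1+β)) = 0.302  ⇒  (1−β)/(1+β) = 0.091204
β = |1 − D²|/(1 + D²) = |1 − 0.091204|/(1 + 0.091204) = 0.833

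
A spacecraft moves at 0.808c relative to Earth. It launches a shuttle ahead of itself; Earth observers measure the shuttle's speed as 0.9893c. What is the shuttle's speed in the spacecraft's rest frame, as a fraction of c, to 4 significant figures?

Inverse velocity addition: u' = (u − v)/(1 − uv/c²)
= (0.9893 − 0.808)/(1 − 0.9893×0.808) = 0.1813/0.200646 = 0.9036

u' ≈ 0.9036c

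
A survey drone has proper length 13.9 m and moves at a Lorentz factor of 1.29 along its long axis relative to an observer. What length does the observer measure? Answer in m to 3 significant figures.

γ = 1.29 (given)
Length contraction: L = L₀/γ = 13.9/1.29 = 10.8 m

L ≈ 10.8 m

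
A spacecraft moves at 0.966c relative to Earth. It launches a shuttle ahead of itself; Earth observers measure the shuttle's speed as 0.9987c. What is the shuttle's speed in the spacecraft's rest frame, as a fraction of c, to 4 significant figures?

Inverse velocity addition: u' = (u − v)/(1 − uv/c²)
= (0.9987 − 0.966)/(1 − 0.9987×0.966) = 0.03270/0.0352558 = 0.9275

u' ≈ 0.9275c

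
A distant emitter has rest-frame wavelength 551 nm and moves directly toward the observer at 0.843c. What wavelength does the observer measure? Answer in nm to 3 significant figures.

Relativistic Doppler: λ_obs = λ_src √((1−β)/(1+β))
= 551 × √(0.15700/1.8430) = 551 × 0.29187 = 161 nm

λ_obs ≈ 161 nm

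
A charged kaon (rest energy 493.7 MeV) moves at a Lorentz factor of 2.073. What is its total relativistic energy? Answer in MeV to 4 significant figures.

γ = 2.073 (given)
E = γm₀c² = 2.073 × 493.7 MeV = 1023 MeV

E ≈ 1023 MeV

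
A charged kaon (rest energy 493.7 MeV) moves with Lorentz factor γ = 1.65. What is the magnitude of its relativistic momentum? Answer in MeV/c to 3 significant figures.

p ≈ 648 MeV/c

β = √(1 − 1/γ²) = √(1 − 1/1.65²) = 0.79542
p = γβm₀c = 1.65 × 0.79542 × 493.7 MeV/c = 648 MeV/c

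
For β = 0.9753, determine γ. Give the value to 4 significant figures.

γ ≈ 4.527

γ = 1/√(1 − β²) = 1/√(1 − 0.9753²) = 1/√(0.0487899) = 4.527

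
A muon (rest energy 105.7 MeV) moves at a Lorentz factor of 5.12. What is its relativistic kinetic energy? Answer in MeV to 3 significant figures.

γ = 5.12 (given)
K = (γ − 1)m₀c² = (5.12 − 1) × 105.7 MeV = 4.1200 × 105.7 MeV = 435 MeV

K ≈ 435 MeV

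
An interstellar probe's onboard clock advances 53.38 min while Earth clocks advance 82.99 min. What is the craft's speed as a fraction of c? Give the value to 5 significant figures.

γ = Δt/τ₀ = 82.99/53.38 = 1.554702
β = √(1 − 1/γ²) = √(1 − 1/1.554702²) = 0.76569

β ≈ 0.76569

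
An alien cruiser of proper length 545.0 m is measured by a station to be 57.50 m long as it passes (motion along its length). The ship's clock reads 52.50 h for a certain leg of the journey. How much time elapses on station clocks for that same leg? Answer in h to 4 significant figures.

Length contraction ⇒ γ = L₀/L = 545.0/57.50 = 9.47826
Time dilation: Δt = γτ₀ = 9.47826 × 52.50 h = 497.6 h

Δt ≈ 497.6 h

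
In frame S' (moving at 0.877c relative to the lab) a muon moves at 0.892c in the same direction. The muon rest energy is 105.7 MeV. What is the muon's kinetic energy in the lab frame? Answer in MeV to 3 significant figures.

u_lab = (0.892 + 0.877)/(1 + 0.892×0.877) = 0.992547
γ = 1/√(1 − 0.992547²) = 8.2058
K = (γ − 1)m₀c² = (8.2058 − 1) × 105.7 = 7.2058 × 105.7 = 762 MeV

K ≈ 762 MeV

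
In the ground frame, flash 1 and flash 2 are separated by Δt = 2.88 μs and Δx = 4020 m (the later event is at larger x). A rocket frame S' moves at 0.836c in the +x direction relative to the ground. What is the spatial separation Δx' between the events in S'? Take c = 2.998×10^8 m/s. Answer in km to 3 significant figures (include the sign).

Δx' ≈ 6.01 km

γ = 1/√(1 − 0.836²) = 1.8224
Δx' = γ(Δx − vΔt) = 1.8224 × (4020 m − 0.836×(2.998×10^8 m/s)×2.88×10^-6 s)
= 1.8224 × (3298.2 m) = 6.01 km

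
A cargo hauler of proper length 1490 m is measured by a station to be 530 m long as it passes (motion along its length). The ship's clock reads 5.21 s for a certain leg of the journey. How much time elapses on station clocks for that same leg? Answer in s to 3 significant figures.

Δt ≈ 14.6 s

Length contraction ⇒ γ = L₀/L = 1490/530 = 2.8113
Time dilation: Δt = γτ₀ = 2.8113 × 5.21 s = 14.6 s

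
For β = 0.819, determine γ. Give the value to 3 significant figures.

γ = 1/√(1 − β²) = 1/√(1 − 0.819²) = 1/√(0.32924) = 1.74

γ ≈ 1.74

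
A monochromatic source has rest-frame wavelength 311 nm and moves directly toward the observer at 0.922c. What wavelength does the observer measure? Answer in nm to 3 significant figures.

Relativistic Doppler: λ_obs = λ_src √((1−β)/(1+β))
= 311 × √(0.078000/1.9220) = 311 × 0.20145 = 62.7 nm

λ_obs ≈ 62.7 nm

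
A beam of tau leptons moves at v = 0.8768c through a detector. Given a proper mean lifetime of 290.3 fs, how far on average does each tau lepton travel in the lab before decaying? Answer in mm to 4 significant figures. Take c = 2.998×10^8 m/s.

γ = 1/√(1 − 0.8768²) = 2.07963
Dilated lifetime: Δt = γτ₀ = 2.07963 × 290.3 fs = 603.716 fs
d = vΔt = 0.8768c × 603.716 fs = 2.62865×10^8 m/s × 6.03716×10^-13 s = 0.1587 mm

d ≈ 0.1587 mm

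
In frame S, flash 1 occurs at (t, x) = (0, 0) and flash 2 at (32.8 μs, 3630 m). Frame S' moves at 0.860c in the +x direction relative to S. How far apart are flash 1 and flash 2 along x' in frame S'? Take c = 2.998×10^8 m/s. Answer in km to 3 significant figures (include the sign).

γ = 1/√(1 − 0.860²) = 1.9597
Δx' = γ(Δx − vΔt) = 1.9597 × (3630 m − 0.860×(2.998×10^8 m/s)×32.8×10^-6 s)
= 1.9597 × (-4826.8 m) = -9.46 km

Δx' ≈ -9.46 km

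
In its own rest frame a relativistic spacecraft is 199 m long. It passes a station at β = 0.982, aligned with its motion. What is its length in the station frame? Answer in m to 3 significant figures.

γ = 1/√(1 − 0.982²) = 5.2943
Length contraction: L = L₀/γ = 199/5.2943 = 37.6 m

L ≈ 37.6 m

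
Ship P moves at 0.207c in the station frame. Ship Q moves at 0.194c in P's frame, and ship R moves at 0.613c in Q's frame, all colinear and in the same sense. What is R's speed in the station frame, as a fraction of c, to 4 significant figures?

u ≈ 0.8077c

Compose boost 2: (0.194 + 0.207)/(1 + 0.194×0.207) = 0.4010/1.04016 = 0.385518
Compose boost 3: (0.613 + 0.385518)/(1 + 0.613×0.385518) = 0.998518/1.23632 = 0.8077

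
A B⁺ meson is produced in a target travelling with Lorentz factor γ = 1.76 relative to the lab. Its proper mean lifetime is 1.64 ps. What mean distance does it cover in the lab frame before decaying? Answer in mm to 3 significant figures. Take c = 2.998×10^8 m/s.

β = √(1 − 1/γ²) = √(1 − 1/1.76²) = 0.82290
Dilated lifetime: Δt = γτ₀ = 1.76 × 1.64 ps = 2.8864 ps
d = vΔt = 0.82290c × 2.8864 ps = 2.4671×10^8 m/s × 2.8864×10^-12 s = 0.712 mm

d ≈ 0.712 mm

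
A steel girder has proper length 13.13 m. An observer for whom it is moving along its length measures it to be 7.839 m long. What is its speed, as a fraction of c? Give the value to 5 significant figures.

β ≈ 0.80222

γ = L₀/L = 13.13/7.839 = 1.674959
β = √(1 − 1/γ²) = 0.80222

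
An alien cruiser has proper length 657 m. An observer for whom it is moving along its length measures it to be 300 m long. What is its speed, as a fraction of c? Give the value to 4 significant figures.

β ≈ 0.8897

γ = L₀/L = 657/300 = 2.19000
β = √(1 − 1/γ²) = 0.8897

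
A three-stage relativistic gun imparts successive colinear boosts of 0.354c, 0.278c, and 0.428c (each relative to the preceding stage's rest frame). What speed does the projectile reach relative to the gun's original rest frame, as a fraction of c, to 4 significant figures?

u ≈ 0.8051c

Compose boost 2: (0.278 + 0.354)/(1 + 0.278×0.354) = 0.6320/1.09841 = 0.575376
Compose boost 3: (0.428 + 0.575376)/(1 + 0.428×0.575376) = 1.00338/1.24626 = 0.8051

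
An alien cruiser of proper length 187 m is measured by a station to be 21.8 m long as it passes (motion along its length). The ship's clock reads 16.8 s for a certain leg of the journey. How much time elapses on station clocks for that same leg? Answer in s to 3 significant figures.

Length contraction ⇒ γ = L₀/L = 187/21.8 = 8.5780
Time dilation: Δt = γτ₀ = 8.5780 × 16.8 s = 144 s

Δt ≈ 144 s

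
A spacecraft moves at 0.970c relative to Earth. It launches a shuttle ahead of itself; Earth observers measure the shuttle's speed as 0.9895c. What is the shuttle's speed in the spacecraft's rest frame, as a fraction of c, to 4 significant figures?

u' ≈ 0.4853c

Inverse velocity addition: u' = (u − v)/(1 − uv/c²)
= (0.9895 − 0.970)/(1 − 0.9895×0.970) = 0.01950/0.0401850 = 0.4853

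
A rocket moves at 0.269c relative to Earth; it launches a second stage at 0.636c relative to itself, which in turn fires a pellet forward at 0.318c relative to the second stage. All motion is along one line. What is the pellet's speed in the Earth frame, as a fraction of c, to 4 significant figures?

Compose boost 2: (0.636 + 0.269)/(1 + 0.636×0.269) = 0.9050/1.17108 = 0.772788
Compose boost 3: (0.318 + 0.772788)/(1 + 0.318×0.772788) = 1.09079/1.24575 = 0.8756

u ≈ 0.8756c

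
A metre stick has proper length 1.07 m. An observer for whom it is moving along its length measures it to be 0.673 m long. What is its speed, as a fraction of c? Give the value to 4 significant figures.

β ≈ 0.7774

γ = L₀/L = 1.07/0.673 = 1.58990
β = √(1 − 1/γ²) = 0.7774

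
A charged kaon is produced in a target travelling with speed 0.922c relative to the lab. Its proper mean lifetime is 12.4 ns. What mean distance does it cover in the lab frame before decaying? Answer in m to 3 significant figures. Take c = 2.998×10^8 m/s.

d ≈ 8.85 m

γ = 1/√(1 − 0.922²) = 2.5827
Dilated lifetime: Δt = γτ₀ = 2.5827 × 12.4 ns = 32.026 ns
d = vΔt = 0.922c × 32.026 ns = 2.7642×10^8 m/s × 3.2026×10^-8 s = 8.85 m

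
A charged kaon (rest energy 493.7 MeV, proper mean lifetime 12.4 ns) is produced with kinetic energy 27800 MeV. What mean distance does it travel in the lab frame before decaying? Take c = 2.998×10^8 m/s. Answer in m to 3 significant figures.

d ≈ 213 m

γ = 1 + K/(m₀c²) = 1 + 27800/493.7 = 57.309
β = √(1 − 1/γ²) = 0.99985
Dilated lifetime: γτ₀ = 57.309 × 12.4 ns = 710.64 ns
d = βc·γτ₀ = 0.99985 × (2.998×10^8 m/s) × 7.1064×10^-7 s = 213 m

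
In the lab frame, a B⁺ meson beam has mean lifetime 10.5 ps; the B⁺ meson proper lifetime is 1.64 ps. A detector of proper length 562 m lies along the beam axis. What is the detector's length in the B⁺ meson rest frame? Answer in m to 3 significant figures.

L ≈ 87.8 m

Time dilation ⇒ γ = Δt/τ₀ = 10.5/1.64 = 6.4024
Length contraction: L = L₀/γ = 562/6.4024 = 87.8 m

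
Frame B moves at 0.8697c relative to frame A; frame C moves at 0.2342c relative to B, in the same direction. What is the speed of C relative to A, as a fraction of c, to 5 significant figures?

Compose boost 2: (0.2342 + 0.8697)/(1 + 0.2342×0.8697) = 1.1039/1.203684 = 0.91710

u ≈ 0.91710c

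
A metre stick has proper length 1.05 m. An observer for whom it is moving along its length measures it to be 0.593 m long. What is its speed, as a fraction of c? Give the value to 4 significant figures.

γ = L₀/L = 1.05/0.593 = 1.77066
β = √(1 − 1/γ²) = 0.8253

β ≈ 0.8253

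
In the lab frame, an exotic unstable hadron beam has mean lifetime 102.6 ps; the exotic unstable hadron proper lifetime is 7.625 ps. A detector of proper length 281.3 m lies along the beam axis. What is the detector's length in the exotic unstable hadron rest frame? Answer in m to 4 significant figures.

Time dilation ⇒ γ = Δt/τ₀ = 102.6/7.625 = 13.4557
Length contraction: L = L₀/γ = 281.3/13.4557 = 20.91 m

L ≈ 20.91 m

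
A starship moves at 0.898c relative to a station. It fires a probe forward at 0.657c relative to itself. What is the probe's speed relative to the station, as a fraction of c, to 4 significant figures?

u ≈ 0.9780c

Relativistic velocity addition: u = (u' + v)/(1 + u'v/c²)
= (0.657 + 0.898)/(1 + 0.657×0.898) = 1.555/1.58999 = 0.9780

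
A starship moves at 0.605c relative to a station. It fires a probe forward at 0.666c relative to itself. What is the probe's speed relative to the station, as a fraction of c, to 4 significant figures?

Relativistic velocity addition: u = (u' + v)/(1 + u'v/c²)
= (0.666 + 0.605)/(1 + 0.666×0.605) = 1.271/1.40293 = 0.9060

u ≈ 0.9060c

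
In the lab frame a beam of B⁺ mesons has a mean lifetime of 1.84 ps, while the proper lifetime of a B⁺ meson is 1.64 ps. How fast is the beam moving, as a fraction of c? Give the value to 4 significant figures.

β ≈ 0.4534

γ = Δt/τ₀ = 1.84/1.64 = 1.12195
β = √(1 − 1/γ²) = √(1 − 1/1.12195²) = 0.4534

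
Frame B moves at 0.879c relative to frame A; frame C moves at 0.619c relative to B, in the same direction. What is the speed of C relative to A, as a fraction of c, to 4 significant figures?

u ≈ 0.9701c

Compose boost 2: (0.619 + 0.879)/(1 + 0.619×0.879) = 1.498/1.54410 = 0.9701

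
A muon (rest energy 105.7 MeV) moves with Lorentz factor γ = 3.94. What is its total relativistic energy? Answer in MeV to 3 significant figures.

E ≈ 416 MeV

γ = 3.94 (given)
E = γm₀c² = 3.94 × 105.7 MeV = 416 MeV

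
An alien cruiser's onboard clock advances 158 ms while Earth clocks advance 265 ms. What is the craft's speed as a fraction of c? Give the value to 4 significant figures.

γ = Δt/τ₀ = 265/158 = 1.67722
β = √(1 − 1/γ²) = √(1 − 1/1.67722²) = 0.8028

β ≈ 0.8028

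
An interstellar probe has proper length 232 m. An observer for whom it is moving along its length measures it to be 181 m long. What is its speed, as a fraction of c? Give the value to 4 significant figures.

γ = L₀/L = 232/181 = 1.28177
β = √(1 − 1/γ²) = 0.6256

β ≈ 0.6256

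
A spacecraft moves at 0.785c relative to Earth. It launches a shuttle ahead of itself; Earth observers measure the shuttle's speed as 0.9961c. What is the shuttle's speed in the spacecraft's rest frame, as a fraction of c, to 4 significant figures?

u' ≈ 0.9681c

Inverse velocity addition: u' = (u − v)/(1 − uv/c²)
= (0.9961 − 0.785)/(1 − 0.9961×0.785) = 0.2111/0.218062 = 0.9681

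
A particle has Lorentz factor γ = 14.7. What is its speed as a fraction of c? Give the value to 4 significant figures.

β = √(1 − 1/γ²) = √(1 − 1/14.7²) = √(0.995372) = 0.9977

β ≈ 0.9977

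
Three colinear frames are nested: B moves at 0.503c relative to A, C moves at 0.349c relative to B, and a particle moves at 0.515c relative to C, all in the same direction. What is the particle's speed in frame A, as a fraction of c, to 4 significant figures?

Compose boost 2: (0.349 + 0.503)/(1 + 0.349×0.503) = 0.8520/1.17555 = 0.724769
Compose boost 3: (0.515 + 0.724769)/(1 + 0.515×0.724769) = 1.23977/1.37326 = 0.9028

u ≈ 0.9028c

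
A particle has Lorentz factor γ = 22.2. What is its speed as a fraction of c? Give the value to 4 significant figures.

β ≈ 0.9990

β = √(1 − 1/γ²) = √(1 − 1/22.2²) = √(0.997971) = 0.9990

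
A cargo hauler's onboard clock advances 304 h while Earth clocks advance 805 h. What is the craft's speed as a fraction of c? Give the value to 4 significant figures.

γ = Δt/τ₀ = 805/304 = 2.64803
β = √(1 − 1/γ²) = √(1 − 1/2.64803²) = 0.9260

β ≈ 0.9260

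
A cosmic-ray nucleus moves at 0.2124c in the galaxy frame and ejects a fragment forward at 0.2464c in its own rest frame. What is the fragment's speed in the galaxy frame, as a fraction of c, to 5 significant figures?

u ≈ 0.43598c

Compose boost 2: (0.2464 + 0.2124)/(1 + 0.2464×0.2124) = 0.45880/1.052335 = 0.43598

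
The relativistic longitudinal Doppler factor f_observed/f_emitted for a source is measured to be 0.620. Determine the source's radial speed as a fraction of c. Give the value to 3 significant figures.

β ≈ 0.445

f_obs/f_src = √((1−β)/(1+β)) = 0.620  ⇒  (1−β)/(1+β) = 0.38440
β = |1 − D²|/(1 + D²) = |1 − 0.38440|/(1 + 0.38440) = 0.445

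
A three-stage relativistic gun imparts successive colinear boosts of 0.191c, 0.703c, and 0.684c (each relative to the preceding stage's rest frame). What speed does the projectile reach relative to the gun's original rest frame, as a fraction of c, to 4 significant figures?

Compose boost 2: (0.703 + 0.191)/(1 + 0.703×0.191) = 0.8940/1.13427 = 0.788170
Compose boost 3: (0.684 + 0.788170)/(1 + 0.684×0.788170) = 1.47217/1.53911 = 0.9565

u ≈ 0.9565c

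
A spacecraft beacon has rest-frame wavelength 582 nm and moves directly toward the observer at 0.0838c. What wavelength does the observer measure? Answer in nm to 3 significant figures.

Relativistic Doppler: λ_obs = λ_src √((1−β)/(1+β))
= 582 × √(0.91620/1.0838) = 582 × 0.91943 = 535 nm

λ_obs ≈ 535 nm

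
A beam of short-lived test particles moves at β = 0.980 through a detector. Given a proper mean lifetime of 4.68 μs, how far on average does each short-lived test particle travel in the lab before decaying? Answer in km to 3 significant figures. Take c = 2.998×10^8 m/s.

d ≈ 6.91 km

γ = 1/√(1 − 0.980²) = 5.0252
Dilated lifetime: Δt = γτ₀ = 5.0252 × 4.68 μs = 23.518 μs
d = vΔt = 0.980c × 23.518 μs = 2.9380×10^8 m/s × 2.3518×10^-5 s = 6.91 km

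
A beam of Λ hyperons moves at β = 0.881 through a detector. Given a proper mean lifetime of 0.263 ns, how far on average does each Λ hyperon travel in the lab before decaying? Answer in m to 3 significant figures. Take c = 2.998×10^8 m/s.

γ = 1/√(1 − 0.881²) = 2.1136
Dilated lifetime: Δt = γτ₀ = 2.1136 × 0.263 ns = 0.55589 ns
d = vΔt = 0.881c × 0.55589 ns = 2.6412×10^8 m/s × 5.5589×10^-10 s = 0.147 m

d ≈ 0.147 m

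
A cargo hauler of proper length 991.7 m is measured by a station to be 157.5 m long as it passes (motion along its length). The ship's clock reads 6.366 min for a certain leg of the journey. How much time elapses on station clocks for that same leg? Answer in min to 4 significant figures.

Δt ≈ 40.08 min

Length contraction ⇒ γ = L₀/L = 991.7/157.5 = 6.29651
Time dilation: Δt = γτ₀ = 6.29651 × 6.366 min = 40.08 min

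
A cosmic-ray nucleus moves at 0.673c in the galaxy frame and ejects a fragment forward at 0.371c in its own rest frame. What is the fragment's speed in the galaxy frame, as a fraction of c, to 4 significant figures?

Compose boost 2: (0.371 + 0.673)/(1 + 0.371×0.673) = 1.044/1.24968 = 0.8354

u ≈ 0.8354c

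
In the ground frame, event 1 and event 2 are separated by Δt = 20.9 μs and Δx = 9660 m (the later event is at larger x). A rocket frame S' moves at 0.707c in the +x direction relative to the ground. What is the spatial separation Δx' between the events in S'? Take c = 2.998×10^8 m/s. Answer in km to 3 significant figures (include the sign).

γ = 1/√(1 − 0.707²) = 1.4140
Δx' = γ(Δx − vΔt) = 1.4140 × (9660 m − 0.707×(2.998×10^8 m/s)×20.9×10^-6 s)
= 1.4140 × (5230.1 m) = 7.40 km

Δx' ≈ 7.40 km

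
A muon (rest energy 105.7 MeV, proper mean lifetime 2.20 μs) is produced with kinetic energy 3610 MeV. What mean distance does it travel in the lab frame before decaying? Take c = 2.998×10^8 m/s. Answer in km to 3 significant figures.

d ≈ 23.2 km

γ = 1 + K/(m₀c²) = 1 + 3610/105.7 = 35.153
β = √(1 − 1/γ²) = 0.99960
Dilated lifetime: γτ₀ = 35.153 × 2.20 μs = 77.337 μs
d = βc·γτ₀ = 0.99960 × (2.998×10^8 m/s) × 7.7337×10^-5 s = 23.2 km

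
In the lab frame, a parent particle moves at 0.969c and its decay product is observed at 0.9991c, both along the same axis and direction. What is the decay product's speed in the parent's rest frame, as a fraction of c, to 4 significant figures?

u' ≈ 0.9444c

Inverse velocity addition: u' = (u − v)/(1 − uv/c²)
= (0.9991 − 0.969)/(1 − 0.9991×0.969) = 0.03010/0.0318721 = 0.9444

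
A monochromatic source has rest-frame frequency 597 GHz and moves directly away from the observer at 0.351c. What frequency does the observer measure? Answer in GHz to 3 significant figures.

f_obs ≈ 414 GHz

Relativistic Doppler: f_obs = f_src √((1−β)/(1+β))
= 597 × √(0.64900/1.3510) = 597 × 0.69310 = 414 GHz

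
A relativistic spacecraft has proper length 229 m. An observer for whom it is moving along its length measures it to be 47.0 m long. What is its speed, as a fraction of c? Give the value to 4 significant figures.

γ = L₀/L = 229/47.0 = 4.87234
β = √(1 − 1/γ²) = 0.9787

β ≈ 0.9787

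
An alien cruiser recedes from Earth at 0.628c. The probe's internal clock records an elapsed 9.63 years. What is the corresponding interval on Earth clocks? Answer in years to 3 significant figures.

Δt ≈ 12.4 years

γ = 1/√(1 − 0.628²) = 1.2850
Time dilation: Δt = γτ₀ = 1.2850 × 9.63 years = 12.4 years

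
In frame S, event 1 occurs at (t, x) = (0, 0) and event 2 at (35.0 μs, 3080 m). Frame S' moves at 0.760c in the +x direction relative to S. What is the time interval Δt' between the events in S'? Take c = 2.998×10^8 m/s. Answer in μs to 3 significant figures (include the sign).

γ = 1/√(1 − 0.760²) = 1.5386
Δt' = γ(Δt − vΔx/c²) = 1.5386 × (35.0 μs − 0.760×3080 m / (2.998×10^8 m/s))
= 1.5386 × (27.192 μs) = 41.8 μs

Δt' ≈ 41.8 μs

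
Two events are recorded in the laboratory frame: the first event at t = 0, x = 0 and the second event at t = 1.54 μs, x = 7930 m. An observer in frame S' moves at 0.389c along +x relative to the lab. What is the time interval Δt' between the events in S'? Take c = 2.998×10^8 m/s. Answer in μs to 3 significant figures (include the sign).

Δt' ≈ -9.50 μs

γ = 1/√(1 − 0.389²) = 1.0855
Δt' = γ(Δt − vΔx/c²) = 1.0855 × (1.54 μs − 0.389×7930 m / (2.998×10^8 m/s))
= 1.0855 × (-8.7494 μs) = -9.50 μs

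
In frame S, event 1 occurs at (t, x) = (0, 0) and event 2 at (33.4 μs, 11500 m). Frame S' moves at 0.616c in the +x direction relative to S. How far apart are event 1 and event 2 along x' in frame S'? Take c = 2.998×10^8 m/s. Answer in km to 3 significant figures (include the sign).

γ = 1/√(1 − 0.616²) = 1.2694
Δx' = γ(Δx − vΔt) = 1.2694 × (11500 m − 0.616×(2.998×10^8 m/s)×33.4×10^-6 s)
= 1.2694 × (5331.8 m) = 6.77 km

Δx' ≈ 6.77 km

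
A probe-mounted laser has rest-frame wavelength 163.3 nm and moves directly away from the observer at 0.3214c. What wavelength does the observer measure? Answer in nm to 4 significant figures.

Relativistic Doppler: λ_obs = λ_src √((1+β)/(1−β))
= 163.3 × √(1.32140/0.678600) = 163.3 × 1.39544 = 227.9 nm

λ_obs ≈ 227.9 nm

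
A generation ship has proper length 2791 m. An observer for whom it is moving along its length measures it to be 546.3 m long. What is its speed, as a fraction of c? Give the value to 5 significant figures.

γ = L₀/L = 2791/546.3 = 5.108915
β = √(1 − 1/γ²) = 0.98066

β ≈ 0.98066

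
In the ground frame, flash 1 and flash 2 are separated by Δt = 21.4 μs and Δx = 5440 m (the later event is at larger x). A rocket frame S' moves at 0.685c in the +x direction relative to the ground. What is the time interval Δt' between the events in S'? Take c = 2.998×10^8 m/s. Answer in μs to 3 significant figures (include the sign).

γ = 1/√(1 − 0.685²) = 1.3726
Δt' = γ(Δt − vΔx/c²) = 1.3726 × (21.4 μs − 0.685×5440 m / (2.998×10^8 m/s))
= 1.3726 × (8.9704 μs) = 12.3 μs

Δt' ≈ 12.3 μs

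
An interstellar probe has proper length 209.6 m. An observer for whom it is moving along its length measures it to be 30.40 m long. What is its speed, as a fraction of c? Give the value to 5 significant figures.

β ≈ 0.98943

γ = L₀/L = 209.6/30.40 = 6.894737
β = √(1 − 1/γ²) = 0.98943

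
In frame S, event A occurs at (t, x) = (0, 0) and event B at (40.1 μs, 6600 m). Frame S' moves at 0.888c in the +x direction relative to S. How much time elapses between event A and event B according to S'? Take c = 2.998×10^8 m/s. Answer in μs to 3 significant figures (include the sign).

Δt' ≈ 44.7 μs

γ = 1/√(1 − 0.888²) = 2.1747
Δt' = γ(Δt − vΔx/c²) = 2.1747 × (40.1 μs − 0.888×6600 m / (2.998×10^8 m/s))
= 2.1747 × (20.551 μs) = 44.7 μs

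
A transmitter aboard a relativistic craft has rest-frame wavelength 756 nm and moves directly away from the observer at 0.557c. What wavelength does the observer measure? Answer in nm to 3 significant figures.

Relativistic Doppler: λ_obs = λ_src √((1+β)/(1−β))
= 756 × √(1.5570/0.44300) = 756 × 1.8747 = 1420 nm

λ_obs ≈ 1420 nm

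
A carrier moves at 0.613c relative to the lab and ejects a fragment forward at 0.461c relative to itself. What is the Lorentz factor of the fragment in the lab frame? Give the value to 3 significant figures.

u_lab = (0.461 + 0.613)/(1 + 0.461×0.613) = 1.074/1.28259 = 0.837366
γ = 1/√(1 − 0.837366²) = 1.83

γ ≈ 1.83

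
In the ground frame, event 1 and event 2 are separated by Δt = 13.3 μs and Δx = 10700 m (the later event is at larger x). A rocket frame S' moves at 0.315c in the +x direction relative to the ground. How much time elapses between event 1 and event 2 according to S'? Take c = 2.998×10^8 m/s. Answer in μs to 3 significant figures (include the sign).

Δt' ≈ 2.17 μs

γ = 1/√(1 − 0.315²) = 1.0536
Δt' = γ(Δt − vΔx/c²) = 1.0536 × (13.3 μs − 0.315×10700 m / (2.998×10^8 m/s))
= 1.0536 × (2.0575 μs) = 2.17 μs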